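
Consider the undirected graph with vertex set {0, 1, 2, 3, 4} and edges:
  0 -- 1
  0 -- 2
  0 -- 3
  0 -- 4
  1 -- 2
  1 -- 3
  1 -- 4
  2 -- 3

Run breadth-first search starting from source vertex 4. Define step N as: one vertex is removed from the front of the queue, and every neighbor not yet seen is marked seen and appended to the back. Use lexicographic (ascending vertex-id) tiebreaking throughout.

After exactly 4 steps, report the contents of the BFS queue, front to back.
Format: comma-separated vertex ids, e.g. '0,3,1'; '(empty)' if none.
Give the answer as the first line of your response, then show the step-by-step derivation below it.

3

step 1: dequeue 4; queue=[0,1]; order=4
step 2: dequeue 0; queue=[1,2,3]; order=4,0
step 3: dequeue 1; queue=[2,3]; order=4,0,1
step 4: dequeue 2; queue=[3]; order=4,0,1,2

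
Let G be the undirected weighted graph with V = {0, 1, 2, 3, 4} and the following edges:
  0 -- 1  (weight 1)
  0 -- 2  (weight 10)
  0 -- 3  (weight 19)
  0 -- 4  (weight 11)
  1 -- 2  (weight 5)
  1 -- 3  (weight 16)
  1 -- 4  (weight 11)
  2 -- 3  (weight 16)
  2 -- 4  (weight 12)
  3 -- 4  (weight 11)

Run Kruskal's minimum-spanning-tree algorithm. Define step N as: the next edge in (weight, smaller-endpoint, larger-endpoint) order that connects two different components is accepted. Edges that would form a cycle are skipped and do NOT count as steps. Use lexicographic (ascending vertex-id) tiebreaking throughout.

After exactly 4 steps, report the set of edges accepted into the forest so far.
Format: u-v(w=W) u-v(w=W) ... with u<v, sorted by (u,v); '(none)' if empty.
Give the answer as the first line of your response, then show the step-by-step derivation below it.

0-1(w=1) 0-4(w=11) 1-2(w=5) 3-4(w=11)

step 1: add edge 0-1 (w=1); MST = {0-1(w=1)}
step 2: add edge 1-2 (w=5); MST = {0-1(w=1) 1-2(w=5)}
step 3: add edge 0-4 (w=11); MST = {0-1(w=1) 0-4(w=11) 1-2(w=5)}
step 4: add edge 3-4 (w=11); MST = {0-1(w=1) 0-4(w=11) 1-2(w=5) 3-4(w=11)}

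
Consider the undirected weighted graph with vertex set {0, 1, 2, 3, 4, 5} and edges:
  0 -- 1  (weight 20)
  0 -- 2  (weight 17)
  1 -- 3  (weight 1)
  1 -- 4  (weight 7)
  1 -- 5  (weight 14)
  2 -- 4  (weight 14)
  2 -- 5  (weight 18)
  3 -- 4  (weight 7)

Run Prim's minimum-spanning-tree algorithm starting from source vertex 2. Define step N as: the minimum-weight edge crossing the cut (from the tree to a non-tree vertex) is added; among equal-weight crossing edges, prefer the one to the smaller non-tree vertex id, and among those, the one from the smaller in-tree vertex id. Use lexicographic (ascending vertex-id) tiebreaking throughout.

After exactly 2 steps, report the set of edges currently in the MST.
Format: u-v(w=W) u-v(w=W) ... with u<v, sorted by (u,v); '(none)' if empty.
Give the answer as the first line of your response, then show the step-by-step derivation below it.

1-4(w=7) 2-4(w=14)

step 1: add edge 2-4 (w=14); MST = {2-4(w=14)}
step 2: add edge 1-4 (w=7); MST = {1-4(w=7) 2-4(w=14)}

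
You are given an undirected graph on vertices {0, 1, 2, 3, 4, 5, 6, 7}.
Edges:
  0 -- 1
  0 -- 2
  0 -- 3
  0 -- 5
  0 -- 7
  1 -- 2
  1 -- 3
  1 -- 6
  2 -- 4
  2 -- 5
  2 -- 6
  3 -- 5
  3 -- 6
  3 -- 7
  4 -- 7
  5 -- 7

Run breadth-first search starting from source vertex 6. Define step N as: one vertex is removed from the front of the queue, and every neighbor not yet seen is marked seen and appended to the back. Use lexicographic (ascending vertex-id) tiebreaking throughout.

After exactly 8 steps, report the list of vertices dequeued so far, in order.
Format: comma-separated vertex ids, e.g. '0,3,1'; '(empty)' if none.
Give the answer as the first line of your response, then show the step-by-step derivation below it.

6,1,2,3,0,4,5,7

step 1: dequeue 6; queue=[1,2,3]; order=6
step 2: dequeue 1; queue=[2,3,0]; order=6,1
step 3: dequeue 2; queue=[3,0,4,5]; order=6,1,2
step 4: dequeue 3; queue=[0,4,5,7]; order=6,1,2,3
step 5: dequeue 0; queue=[4,5,7]; order=6,1,2,3,0
step 6: dequeue 4; queue=[5,7]; order=6,1,2,3,0,4
step 7: dequeue 5; queue=[7]; order=6,1,2,3,0,4,5
step 8: dequeue 7; queue=[(empty)]; order=6,1,2,3,0,4,5,7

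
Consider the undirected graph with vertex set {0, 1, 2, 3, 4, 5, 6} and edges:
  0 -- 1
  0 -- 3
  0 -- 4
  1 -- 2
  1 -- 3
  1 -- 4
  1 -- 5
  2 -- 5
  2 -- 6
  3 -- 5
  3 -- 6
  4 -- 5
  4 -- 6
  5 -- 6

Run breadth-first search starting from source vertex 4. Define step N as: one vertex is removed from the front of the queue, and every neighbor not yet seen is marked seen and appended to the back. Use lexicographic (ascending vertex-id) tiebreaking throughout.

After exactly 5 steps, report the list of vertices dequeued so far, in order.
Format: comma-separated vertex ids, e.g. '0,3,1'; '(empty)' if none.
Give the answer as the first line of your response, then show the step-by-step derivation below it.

4,0,1,5,6

step 1: dequeue 4; queue=[0,1,5,6]; order=4
step 2: dequeue 0; queue=[1,5,6,3]; order=4,0
step 3: dequeue 1; queue=[5,6,3,2]; order=4,0,1
step 4: dequeue 5; queue=[6,3,2]; order=4,0,1,5
step 5: dequeue 6; queue=[3,2]; order=4,0,1,5,6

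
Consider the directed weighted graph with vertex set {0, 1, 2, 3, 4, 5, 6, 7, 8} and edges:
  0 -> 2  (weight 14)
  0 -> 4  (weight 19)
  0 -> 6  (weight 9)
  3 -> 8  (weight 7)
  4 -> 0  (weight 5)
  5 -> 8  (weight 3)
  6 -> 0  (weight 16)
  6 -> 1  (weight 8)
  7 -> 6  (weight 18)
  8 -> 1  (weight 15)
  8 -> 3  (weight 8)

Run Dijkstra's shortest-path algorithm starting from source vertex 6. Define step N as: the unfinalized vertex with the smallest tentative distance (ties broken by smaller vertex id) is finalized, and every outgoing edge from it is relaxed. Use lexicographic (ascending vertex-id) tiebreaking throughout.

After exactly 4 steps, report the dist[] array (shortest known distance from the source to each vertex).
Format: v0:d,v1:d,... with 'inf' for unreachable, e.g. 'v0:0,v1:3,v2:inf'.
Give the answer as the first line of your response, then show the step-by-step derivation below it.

v0:16,v1:8,v2:30,v3:inf,v4:35,v5:inf,v6:0,v7:inf,v8:inf

step 1: dist = v0:16,v1:8,v2:inf,v3:inf,v4:inf,v5:inf,v6:0,v7:inf,v8:inf
step 2: dist = v0:16,v1:8,v2:inf,v3:inf,v4:inf,v5:inf,v6:0,v7:inf,v8:inf
step 3: dist = v0:16,v1:8,v2:30,v3:inf,v4:35,v5:inf,v6:0,v7:inf,v8:inf
step 4: dist = v0:16,v1:8,v2:30,v3:inf,v4:35,v5:inf,v6:0,v7:inf,v8:inf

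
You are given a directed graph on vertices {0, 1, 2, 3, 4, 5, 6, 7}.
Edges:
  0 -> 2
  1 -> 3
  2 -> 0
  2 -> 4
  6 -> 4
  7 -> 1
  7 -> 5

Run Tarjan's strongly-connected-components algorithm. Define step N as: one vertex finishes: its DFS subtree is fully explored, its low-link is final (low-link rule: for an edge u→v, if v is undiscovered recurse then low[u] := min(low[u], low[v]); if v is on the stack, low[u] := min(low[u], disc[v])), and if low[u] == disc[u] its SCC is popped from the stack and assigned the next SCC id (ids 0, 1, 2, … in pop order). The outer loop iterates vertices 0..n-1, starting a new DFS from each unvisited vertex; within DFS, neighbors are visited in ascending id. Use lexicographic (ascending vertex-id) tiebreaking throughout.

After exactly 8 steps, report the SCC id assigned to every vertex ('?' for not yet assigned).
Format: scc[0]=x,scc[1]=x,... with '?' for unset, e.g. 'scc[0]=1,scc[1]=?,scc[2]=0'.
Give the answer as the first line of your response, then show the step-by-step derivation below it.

scc[0]=1,scc[1]=3,scc[2]=1,scc[3]=2,scc[4]=0,scc[5]=4,scc[6]=5,scc[7]=6

step 1: low=(low[0]=0,low[1]=?,low[2]=0,low[3]=?,low[4]=2,low[5]=?,low[6]=?,low[7]=?); scc=(scc[0]=?,scc[1]=?,scc[2]=?,scc[3]=?,scc[4]=0,scc[5]=?,scc[6]=?,scc[7]=?)
step 2: low=(low[0]=0,low[1]=?,low[2]=0,low[3]=?,low[4]=2,low[5]=?,low[6]=?,low[7]=?); scc=(scc[0]=?,scc[1]=?,scc[2]=?,scc[3]=?,scc[4]=0,scc[5]=?,scc[6]=?,scc[7]=?)
step 3: low=(low[0]=0,low[1]=?,low[2]=0,low[3]=?,low[4]=2,low[5]=?,low[6]=?,low[7]=?); scc=(scc[0]=1,scc[1]=?,scc[2]=1,scc[3]=?,scc[4]=0,scc[5]=?,scc[6]=?,scc[7]=?)
step 4: low=(low[0]=0,low[1]=3,low[2]=0,low[3]=4,low[4]=2,low[5]=?,low[6]=?,low[7]=?); scc=(scc[0]=1,scc[1]=?,scc[2]=1,scc[3]=2,scc[4]=0,scc[5]=?,scc[6]=?,scc[7]=?)
step 5: low=(low[0]=0,low[1]=3,low[2]=0,low[3]=4,low[4]=2,low[5]=?,low[6]=?,low[7]=?); scc=(scc[0]=1,scc[1]=3,scc[2]=1,scc[3]=2,scc[4]=0,scc[5]=?,scc[6]=?,scc[7]=?)
step 6: low=(low[0]=0,low[1]=3,low[2]=0,low[3]=4,low[4]=2,low[5]=5,low[6]=?,low[7]=?); scc=(scc[0]=1,scc[1]=3,scc[2]=1,scc[3]=2,scc[4]=0,scc[5]=4,scc[6]=?,scc[7]=?)
step 7: low=(low[0]=0,low[1]=3,low[2]=0,low[3]=4,low[4]=2,low[5]=5,low[6]=6,low[7]=?); scc=(scc[0]=1,scc[1]=3,scc[2]=1,scc[3]=2,scc[4]=0,scc[5]=4,scc[6]=5,scc[7]=?)
step 8: low=(low[0]=0,low[1]=3,low[2]=0,low[3]=4,low[4]=2,low[5]=5,low[6]=6,low[7]=7); scc=(scc[0]=1,scc[1]=3,scc[2]=1,scc[3]=2,scc[4]=0,scc[5]=4,scc[6]=5,scc[7]=6)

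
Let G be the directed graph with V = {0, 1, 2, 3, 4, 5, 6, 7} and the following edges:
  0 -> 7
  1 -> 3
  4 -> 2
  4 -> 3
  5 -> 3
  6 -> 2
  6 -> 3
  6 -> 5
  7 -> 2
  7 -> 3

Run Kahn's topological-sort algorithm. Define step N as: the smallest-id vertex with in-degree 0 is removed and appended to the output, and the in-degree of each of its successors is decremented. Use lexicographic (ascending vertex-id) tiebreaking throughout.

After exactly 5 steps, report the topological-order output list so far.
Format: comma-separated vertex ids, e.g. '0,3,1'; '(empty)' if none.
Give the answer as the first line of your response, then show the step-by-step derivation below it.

0,1,4,6,5

step 1: output 0; order=[0]; indeg=(0,0,3,5,0,1,0,0)
step 2: output 1; order=[0,1]; indeg=(0,0,3,4,0,1,0,0)
step 3: output 4; order=[0,1,4]; indeg=(0,0,2,3,0,1,0,0)
step 4: output 6; order=[0,1,4,6]; indeg=(0,0,1,2,0,0,0,0)
step 5: output 5; order=[0,1,4,6,5]; indeg=(0,0,1,1,0,0,0,0)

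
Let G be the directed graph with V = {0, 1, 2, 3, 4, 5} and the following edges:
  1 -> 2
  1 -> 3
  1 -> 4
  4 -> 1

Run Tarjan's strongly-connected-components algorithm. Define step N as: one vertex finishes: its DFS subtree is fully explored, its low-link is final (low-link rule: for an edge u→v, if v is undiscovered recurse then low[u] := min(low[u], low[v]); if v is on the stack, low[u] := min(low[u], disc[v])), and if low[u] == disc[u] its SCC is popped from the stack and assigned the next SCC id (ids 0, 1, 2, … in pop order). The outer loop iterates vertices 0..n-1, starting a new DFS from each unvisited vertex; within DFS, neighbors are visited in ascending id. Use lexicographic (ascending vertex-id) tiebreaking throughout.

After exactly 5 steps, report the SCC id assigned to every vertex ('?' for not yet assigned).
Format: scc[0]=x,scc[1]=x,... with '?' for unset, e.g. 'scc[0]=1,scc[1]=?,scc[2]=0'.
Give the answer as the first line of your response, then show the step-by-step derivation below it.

scc[0]=0,scc[1]=3,scc[2]=1,scc[3]=2,scc[4]=3,scc[5]=?

step 1: low=(low[0]=0,low[1]=?,low[2]=?,low[3]=?,low[4]=?,low[5]=?); scc=(scc[0]=0,scc[1]=?,scc[2]=?,scc[3]=?,scc[4]=?,scc[5]=?)
step 2: low=(low[0]=0,low[1]=1,low[2]=2,low[3]=?,low[4]=?,low[5]=?); scc=(scc[0]=0,scc[1]=?,scc[2]=1,scc[3]=?,scc[4]=?,scc[5]=?)
step 3: low=(low[0]=0,low[1]=1,low[2]=2,low[3]=3,low[4]=?,low[5]=?); scc=(scc[0]=0,scc[1]=?,scc[2]=1,scc[3]=2,scc[4]=?,scc[5]=?)
step 4: low=(low[0]=0,low[1]=1,low[2]=2,low[3]=3,low[4]=1,low[5]=?); scc=(scc[0]=0,scc[1]=?,scc[2]=1,scc[3]=2,scc[4]=?,scc[5]=?)
step 5: low=(low[0]=0,low[1]=1,low[2]=2,low[3]=3,low[4]=1,low[5]=?); scc=(scc[0]=0,scc[1]=3,scc[2]=1,scc[3]=2,scc[4]=3,scc[5]=?)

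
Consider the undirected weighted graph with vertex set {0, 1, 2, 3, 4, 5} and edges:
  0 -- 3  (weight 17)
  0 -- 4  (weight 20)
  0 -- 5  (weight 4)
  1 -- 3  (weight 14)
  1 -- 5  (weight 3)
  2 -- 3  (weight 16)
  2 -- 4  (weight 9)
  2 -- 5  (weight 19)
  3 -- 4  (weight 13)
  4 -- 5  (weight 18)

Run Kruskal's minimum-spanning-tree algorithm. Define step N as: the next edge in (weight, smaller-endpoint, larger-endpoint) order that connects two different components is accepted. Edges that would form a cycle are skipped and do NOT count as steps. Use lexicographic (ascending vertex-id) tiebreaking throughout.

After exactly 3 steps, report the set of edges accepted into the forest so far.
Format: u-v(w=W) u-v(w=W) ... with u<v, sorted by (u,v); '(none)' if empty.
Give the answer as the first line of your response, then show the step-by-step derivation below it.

0-5(w=4) 1-5(w=3) 2-4(w=9)

step 1: add edge 1-5 (w=3); MST = {1-5(w=3)}
step 2: add edge 0-5 (w=4); MST = {0-5(w=4) 1-5(w=3)}
step 3: add edge 2-4 (w=9); MST = {0-5(w=4) 1-5(w=3) 2-4(w=9)}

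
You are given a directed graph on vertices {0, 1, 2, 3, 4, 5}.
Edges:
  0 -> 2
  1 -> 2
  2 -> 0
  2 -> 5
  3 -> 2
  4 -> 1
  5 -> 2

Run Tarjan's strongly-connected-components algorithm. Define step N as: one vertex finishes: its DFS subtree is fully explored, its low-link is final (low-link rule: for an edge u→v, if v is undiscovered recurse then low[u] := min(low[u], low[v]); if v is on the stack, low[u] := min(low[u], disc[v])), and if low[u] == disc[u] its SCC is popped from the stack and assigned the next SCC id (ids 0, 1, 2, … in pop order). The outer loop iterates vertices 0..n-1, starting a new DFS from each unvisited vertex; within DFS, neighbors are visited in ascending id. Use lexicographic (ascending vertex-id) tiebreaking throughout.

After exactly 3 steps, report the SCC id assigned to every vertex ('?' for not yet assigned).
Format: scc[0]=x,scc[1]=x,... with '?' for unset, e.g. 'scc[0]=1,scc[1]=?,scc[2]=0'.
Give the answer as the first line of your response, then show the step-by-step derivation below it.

scc[0]=0,scc[1]=?,scc[2]=0,scc[3]=?,scc[4]=?,scc[5]=0

step 1: low=(low[0]=0,low[1]=?,low[2]=0,low[3]=?,low[4]=?,low[5]=1); scc=(scc[0]=?,scc[1]=?,scc[2]=?,scc[3]=?,scc[4]=?,scc[5]=?)
step 2: low=(low[0]=0,low[1]=?,low[2]=0,low[3]=?,low[4]=?,low[5]=1); scc=(scc[0]=?,scc[1]=?,scc[2]=?,scc[3]=?,scc[4]=?,scc[5]=?)
step 3: low=(low[0]=0,low[1]=?,low[2]=0,low[3]=?,low[4]=?,low[5]=1); scc=(scc[0]=0,scc[1]=?,scc[2]=0,scc[3]=?,scc[4]=?,scc[5]=0)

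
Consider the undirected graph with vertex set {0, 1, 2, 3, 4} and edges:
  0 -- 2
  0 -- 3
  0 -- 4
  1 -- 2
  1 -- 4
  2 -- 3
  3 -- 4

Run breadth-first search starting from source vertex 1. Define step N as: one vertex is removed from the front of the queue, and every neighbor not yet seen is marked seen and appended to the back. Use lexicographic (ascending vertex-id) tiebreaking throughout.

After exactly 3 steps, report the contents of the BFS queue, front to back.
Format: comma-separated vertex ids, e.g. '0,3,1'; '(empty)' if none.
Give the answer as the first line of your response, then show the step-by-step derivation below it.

0,3

step 1: dequeue 1; queue=[2,4]; order=1
step 2: dequeue 2; queue=[4,0,3]; order=1,2
step 3: dequeue 4; queue=[0,3]; order=1,2,4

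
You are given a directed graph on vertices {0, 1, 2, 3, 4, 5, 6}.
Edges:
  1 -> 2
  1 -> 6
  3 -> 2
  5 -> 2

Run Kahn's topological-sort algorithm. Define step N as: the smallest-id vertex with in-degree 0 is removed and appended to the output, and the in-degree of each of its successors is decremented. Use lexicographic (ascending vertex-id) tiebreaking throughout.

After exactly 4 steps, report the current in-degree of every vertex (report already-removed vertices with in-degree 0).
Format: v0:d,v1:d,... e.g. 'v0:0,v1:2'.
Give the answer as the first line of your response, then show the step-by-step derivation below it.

v0:0,v1:0,v2:1,v3:0,v4:0,v5:0,v6:0

step 1: output 0; order=[0]; indeg=(0,0,3,0,0,0,1)
step 2: output 1; order=[0,1]; indeg=(0,0,2,0,0,0,0)
step 3: output 3; order=[0,1,3]; indeg=(0,0,1,0,0,0,0)
step 4: output 4; order=[0,1,3,4]; indeg=(0,0,1,0,0,0,0)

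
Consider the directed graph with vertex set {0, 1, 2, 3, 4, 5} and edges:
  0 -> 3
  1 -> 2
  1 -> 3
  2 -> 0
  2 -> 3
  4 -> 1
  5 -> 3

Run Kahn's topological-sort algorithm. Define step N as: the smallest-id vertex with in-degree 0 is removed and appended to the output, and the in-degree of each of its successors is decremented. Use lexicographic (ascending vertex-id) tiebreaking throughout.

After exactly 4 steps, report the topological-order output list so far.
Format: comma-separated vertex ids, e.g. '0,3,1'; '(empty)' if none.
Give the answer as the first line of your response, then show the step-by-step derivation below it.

4,1,2,0

step 1: output 4; order=[4]; indeg=(1,0,1,4,0,0)
step 2: output 1; order=[4,1]; indeg=(1,0,0,3,0,0)
step 3: output 2; order=[4,1,2]; indeg=(0,0,0,2,0,0)
step 4: output 0; order=[4,1,2,0]; indeg=(0,0,0,1,0,0)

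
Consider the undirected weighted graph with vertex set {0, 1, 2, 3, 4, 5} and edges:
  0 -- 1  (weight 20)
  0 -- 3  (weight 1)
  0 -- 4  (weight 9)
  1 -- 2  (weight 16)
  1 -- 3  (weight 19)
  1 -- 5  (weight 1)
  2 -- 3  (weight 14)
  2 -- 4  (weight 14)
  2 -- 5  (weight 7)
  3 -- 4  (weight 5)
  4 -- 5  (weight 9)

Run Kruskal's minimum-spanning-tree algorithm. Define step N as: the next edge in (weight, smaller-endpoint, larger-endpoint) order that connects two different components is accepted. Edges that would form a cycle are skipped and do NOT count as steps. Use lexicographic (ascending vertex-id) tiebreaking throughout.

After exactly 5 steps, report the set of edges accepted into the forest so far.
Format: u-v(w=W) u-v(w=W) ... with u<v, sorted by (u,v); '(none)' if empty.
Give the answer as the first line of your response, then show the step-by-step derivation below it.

0-3(w=1) 1-5(w=1) 2-5(w=7) 3-4(w=5) 4-5(w=9)

step 1: add edge 0-3 (w=1); MST = {0-3(w=1)}
step 2: add edge 1-5 (w=1); MST = {0-3(w=1) 1-5(w=1)}
step 3: add edge 3-4 (w=5); MST = {0-3(w=1) 1-5(w=1) 3-4(w=5)}
step 4: add edge 2-5 (w=7); MST = {0-3(w=1) 1-5(w=1) 2-5(w=7) 3-4(w=5)}
step 5: add edge 4-5 (w=9); MST = {0-3(w=1) 1-5(w=1) 2-5(w=7) 3-4(w=5) 4-5(w=9)}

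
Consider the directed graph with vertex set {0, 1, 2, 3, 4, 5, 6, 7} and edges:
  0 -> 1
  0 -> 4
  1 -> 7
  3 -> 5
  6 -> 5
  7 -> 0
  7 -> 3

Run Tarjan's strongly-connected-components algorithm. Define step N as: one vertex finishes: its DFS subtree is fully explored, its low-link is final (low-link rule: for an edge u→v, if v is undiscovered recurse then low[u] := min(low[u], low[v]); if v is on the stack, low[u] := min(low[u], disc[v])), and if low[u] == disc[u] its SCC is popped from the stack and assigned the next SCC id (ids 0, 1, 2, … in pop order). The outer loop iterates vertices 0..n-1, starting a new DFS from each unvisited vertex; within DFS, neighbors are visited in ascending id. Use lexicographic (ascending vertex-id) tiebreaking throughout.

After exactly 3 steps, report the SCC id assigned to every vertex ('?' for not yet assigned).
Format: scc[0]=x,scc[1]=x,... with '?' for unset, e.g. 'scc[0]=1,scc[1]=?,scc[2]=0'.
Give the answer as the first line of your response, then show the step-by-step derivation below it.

scc[0]=?,scc[1]=?,scc[2]=?,scc[3]=1,scc[4]=?,scc[5]=0,scc[6]=?,scc[7]=?

step 1: low=(low[0]=0,low[1]=1,low[2]=?,low[3]=3,low[4]=?,low[5]=4,low[6]=?,low[7]=0); scc=(scc[0]=?,scc[1]=?,scc[2]=?,scc[3]=?,scc[4]=?,scc[5]=0,scc[6]=?,scc[7]=?)
step 2: low=(low[0]=0,low[1]=1,low[2]=?,low[3]=3,low[4]=?,low[5]=4,low[6]=?,low[7]=0); scc=(scc[0]=?,scc[1]=?,scc[2]=?,scc[3]=1,scc[4]=?,scc[5]=0,scc[6]=?,scc[7]=?)
step 3: low=(low[0]=0,low[1]=1,low[2]=?,low[3]=3,low[4]=?,low[5]=4,low[6]=?,low[7]=0); scc=(scc[0]=?,scc[1]=?,scc[2]=?,scc[3]=1,scc[4]=?,scc[5]=0,scc[6]=?,scc[7]=?)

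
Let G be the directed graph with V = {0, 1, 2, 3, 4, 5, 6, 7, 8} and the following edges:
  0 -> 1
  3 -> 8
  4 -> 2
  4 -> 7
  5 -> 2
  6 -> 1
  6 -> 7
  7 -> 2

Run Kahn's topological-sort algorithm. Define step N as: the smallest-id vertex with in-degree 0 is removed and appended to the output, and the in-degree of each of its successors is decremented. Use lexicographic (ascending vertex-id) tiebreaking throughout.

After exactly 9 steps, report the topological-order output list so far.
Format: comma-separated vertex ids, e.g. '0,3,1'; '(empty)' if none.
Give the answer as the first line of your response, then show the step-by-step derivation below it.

0,3,4,5,6,1,7,2,8

step 1: output 0; order=[0]; indeg=(0,1,3,0,0,0,0,2,1)
step 2: output 3; order=[0,3]; indeg=(0,1,3,0,0,0,0,2,0)
step 3: output 4; order=[0,3,4]; indeg=(0,1,2,0,0,0,0,1,0)
step 4: output 5; order=[0,3,4,5]; indeg=(0,1,1,0,0,0,0,1,0)
step 5: output 6; order=[0,3,4,5,6]; indeg=(0,0,1,0,0,0,0,0,0)
step 6: output 1; order=[0,3,4,5,6,1]; indeg=(0,0,1,0,0,0,0,0,0)
step 7: output 7; order=[0,3,4,5,6,1,7]; indeg=(0,0,0,0,0,0,0,0,0)
step 8: output 2; order=[0,3,4,5,6,1,7,2]; indeg=(0,0,0,0,0,0,0,0,0)
step 9: output 8; order=[0,3,4,5,6,1,7,2,8]; indeg=(0,0,0,0,0,0,0,0,0)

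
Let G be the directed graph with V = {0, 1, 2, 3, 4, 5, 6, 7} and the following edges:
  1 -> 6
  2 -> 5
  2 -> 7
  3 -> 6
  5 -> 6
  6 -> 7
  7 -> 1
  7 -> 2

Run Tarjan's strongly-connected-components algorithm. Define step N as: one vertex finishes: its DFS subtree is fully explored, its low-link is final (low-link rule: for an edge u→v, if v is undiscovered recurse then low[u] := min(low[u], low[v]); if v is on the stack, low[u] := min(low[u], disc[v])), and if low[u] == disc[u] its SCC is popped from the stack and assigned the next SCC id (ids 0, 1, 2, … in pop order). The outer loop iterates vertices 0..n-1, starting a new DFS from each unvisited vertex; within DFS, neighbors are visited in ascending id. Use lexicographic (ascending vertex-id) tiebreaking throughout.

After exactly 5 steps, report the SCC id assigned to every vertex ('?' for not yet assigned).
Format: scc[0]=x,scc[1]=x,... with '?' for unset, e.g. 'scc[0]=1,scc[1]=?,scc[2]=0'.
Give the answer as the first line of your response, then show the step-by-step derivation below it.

scc[0]=0,scc[1]=?,scc[2]=?,scc[3]=?,scc[4]=?,scc[5]=?,scc[6]=?,scc[7]=?

step 1: low=(low[0]=0,low[1]=?,low[2]=?,low[3]=?,low[4]=?,low[5]=?,low[6]=?,low[7]=?); scc=(scc[0]=0,scc[1]=?,scc[2]=?,scc[3]=?,scc[4]=?,scc[5]=?,scc[6]=?,scc[7]=?)
step 2: low=(low[0]=0,low[1]=1,low[2]=4,low[3]=?,low[4]=?,low[5]=2,low[6]=2,low[7]=1); scc=(scc[0]=0,scc[1]=?,scc[2]=?,scc[3]=?,scc[4]=?,scc[5]=?,scc[6]=?,scc[7]=?)
step 3: low=(low[0]=0,low[1]=1,low[2]=2,low[3]=?,low[4]=?,low[5]=2,low[6]=2,low[7]=1); scc=(scc[0]=0,scc[1]=?,scc[2]=?,scc[3]=?,scc[4]=?,scc[5]=?,scc[6]=?,scc[7]=?)
step 4: low=(low[0]=0,low[1]=1,low[2]=2,low[3]=?,low[4]=?,low[5]=2,low[6]=2,low[7]=1); scc=(scc[0]=0,scc[1]=?,scc[2]=?,scc[3]=?,scc[4]=?,scc[5]=?,scc[6]=?,scc[7]=?)
step 5: low=(low[0]=0,low[1]=1,low[2]=2,low[3]=?,low[4]=?,low[5]=2,low[6]=1,low[7]=1); scc=(scc[0]=0,scc[1]=?,scc[2]=?,scc[3]=?,scc[4]=?,scc[5]=?,scc[6]=?,scc[7]=?)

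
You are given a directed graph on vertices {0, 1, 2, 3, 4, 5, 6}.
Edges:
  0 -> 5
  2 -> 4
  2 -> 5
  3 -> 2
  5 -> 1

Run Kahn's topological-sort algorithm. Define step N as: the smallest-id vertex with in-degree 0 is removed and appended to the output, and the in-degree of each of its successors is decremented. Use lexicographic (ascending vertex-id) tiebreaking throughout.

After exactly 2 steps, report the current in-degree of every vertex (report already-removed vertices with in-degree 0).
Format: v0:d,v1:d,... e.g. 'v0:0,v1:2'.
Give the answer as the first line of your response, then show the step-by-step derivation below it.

v0:0,v1:1,v2:0,v3:0,v4:1,v5:1,v6:0

step 1: output 0; order=[0]; indeg=(0,1,1,0,1,1,0)
step 2: output 3; order=[0,3]; indeg=(0,1,0,0,1,1,0)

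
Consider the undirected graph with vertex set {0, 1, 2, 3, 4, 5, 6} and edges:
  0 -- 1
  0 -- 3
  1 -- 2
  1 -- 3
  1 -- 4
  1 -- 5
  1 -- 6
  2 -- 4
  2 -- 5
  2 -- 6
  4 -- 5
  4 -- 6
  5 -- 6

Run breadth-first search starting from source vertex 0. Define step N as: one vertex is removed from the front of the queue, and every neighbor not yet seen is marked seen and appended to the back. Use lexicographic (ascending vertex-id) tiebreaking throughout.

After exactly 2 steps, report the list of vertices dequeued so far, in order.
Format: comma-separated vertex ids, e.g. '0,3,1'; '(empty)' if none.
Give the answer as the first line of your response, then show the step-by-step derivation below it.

0,1

step 1: dequeue 0; queue=[1,3]; order=0
step 2: dequeue 1; queue=[3,2,4,5,6]; order=0,1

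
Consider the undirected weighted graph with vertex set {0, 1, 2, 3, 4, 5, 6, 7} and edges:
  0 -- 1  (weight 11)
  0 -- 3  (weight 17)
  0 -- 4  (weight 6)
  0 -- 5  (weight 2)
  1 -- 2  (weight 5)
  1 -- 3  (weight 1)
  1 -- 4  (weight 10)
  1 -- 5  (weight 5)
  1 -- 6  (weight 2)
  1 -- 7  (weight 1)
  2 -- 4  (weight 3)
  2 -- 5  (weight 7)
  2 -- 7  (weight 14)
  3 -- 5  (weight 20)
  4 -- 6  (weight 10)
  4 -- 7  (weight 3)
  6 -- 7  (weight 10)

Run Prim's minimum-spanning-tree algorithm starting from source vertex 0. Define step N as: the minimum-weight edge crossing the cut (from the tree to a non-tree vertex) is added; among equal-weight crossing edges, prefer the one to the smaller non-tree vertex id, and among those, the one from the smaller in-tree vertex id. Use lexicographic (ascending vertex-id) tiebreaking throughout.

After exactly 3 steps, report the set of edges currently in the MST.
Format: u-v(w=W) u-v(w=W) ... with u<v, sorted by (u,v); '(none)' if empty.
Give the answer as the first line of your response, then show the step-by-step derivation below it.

0-5(w=2) 1-3(w=1) 1-5(w=5)

step 1: add edge 0-5 (w=2); MST = {0-5(w=2)}
step 2: add edge 1-5 (w=5); MST = {0-5(w=2) 1-5(w=5)}
step 3: add edge 1-3 (w=1); MST = {0-5(w=2) 1-3(w=1) 1-5(w=5)}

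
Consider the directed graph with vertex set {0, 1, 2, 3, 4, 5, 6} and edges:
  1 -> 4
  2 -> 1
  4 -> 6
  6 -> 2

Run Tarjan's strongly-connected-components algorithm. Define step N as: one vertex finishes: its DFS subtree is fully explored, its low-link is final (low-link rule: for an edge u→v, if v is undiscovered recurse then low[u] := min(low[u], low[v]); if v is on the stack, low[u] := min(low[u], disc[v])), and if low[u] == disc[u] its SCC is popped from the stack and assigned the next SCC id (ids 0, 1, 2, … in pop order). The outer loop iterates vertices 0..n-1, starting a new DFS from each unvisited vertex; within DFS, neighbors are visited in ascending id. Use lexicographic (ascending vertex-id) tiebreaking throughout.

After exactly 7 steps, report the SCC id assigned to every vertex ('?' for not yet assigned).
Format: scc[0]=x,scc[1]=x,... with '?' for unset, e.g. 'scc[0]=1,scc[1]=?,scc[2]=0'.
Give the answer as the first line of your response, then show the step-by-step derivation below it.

scc[0]=0,scc[1]=1,scc[2]=1,scc[3]=2,scc[4]=1,scc[5]=3,scc[6]=1

step 1: low=(low[0]=0,low[1]=?,low[2]=?,low[3]=?,low[4]=?,low[5]=?,low[6]=?); scc=(scc[0]=0,scc[1]=?,scc[2]=?,scc[3]=?,scc[4]=?,scc[5]=?,scc[6]=?)
step 2: low=(low[0]=0,low[1]=1,low[2]=1,low[3]=?,low[4]=2,low[5]=?,low[6]=3); scc=(scc[0]=0,scc[1]=?,scc[2]=?,scc[3]=?,scc[4]=?,scc[5]=?,scc[6]=?)
step 3: low=(low[0]=0,low[1]=1,low[2]=1,low[3]=?,low[4]=2,low[5]=?,low[6]=1); scc=(scc[0]=0,scc[1]=?,scc[2]=?,scc[3]=?,scc[4]=?,scc[5]=?,scc[6]=?)
step 4: low=(low[0]=0,low[1]=1,low[2]=1,low[3]=?,low[4]=1,low[5]=?,low[6]=1); scc=(scc[0]=0,scc[1]=?,scc[2]=?,scc[3]=?,scc[4]=?,scc[5]=?,scc[6]=?)
step 5: low=(low[0]=0,low[1]=1,low[2]=1,low[3]=?,low[4]=1,low[5]=?,low[6]=1); scc=(scc[0]=0,scc[1]=1,scc[2]=1,scc[3]=?,scc[4]=1,scc[5]=?,scc[6]=1)
step 6: low=(low[0]=0,low[1]=1,low[2]=1,low[3]=5,low[4]=1,low[5]=?,low[6]=1); scc=(scc[0]=0,scc[1]=1,scc[2]=1,scc[3]=2,scc[4]=1,scc[5]=?,scc[6]=1)
step 7: low=(low[0]=0,low[1]=1,low[2]=1,low[3]=5,low[4]=1,low[5]=6,low[6]=1); scc=(scc[0]=0,scc[1]=1,scc[2]=1,scc[3]=2,scc[4]=1,scc[5]=3,scc[6]=1)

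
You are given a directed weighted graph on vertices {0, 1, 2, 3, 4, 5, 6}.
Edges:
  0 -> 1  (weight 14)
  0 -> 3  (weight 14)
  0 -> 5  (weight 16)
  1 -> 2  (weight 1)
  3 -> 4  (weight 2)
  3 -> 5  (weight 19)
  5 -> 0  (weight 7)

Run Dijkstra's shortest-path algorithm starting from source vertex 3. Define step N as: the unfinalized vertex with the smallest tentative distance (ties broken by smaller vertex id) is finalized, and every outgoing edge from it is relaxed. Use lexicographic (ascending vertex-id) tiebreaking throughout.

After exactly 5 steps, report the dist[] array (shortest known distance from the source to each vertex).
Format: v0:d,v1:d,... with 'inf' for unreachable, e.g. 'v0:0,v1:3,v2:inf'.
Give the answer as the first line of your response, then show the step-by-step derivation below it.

v0:26,v1:40,v2:41,v3:0,v4:2,v5:19,v6:inf

step 1: dist = v0:inf,v1:inf,v2:inf,v3:0,v4:2,v5:19,v6:inf
step 2: dist = v0:inf,v1:inf,v2:inf,v3:0,v4:2,v5:19,v6:inf
step 3: dist = v0:26,v1:inf,v2:inf,v3:0,v4:2,v5:19,v6:inf
step 4: dist = v0:26,v1:40,v2:inf,v3:0,v4:2,v5:19,v6:inf
step 5: dist = v0:26,v1:40,v2:41,v3:0,v4:2,v5:19,v6:inf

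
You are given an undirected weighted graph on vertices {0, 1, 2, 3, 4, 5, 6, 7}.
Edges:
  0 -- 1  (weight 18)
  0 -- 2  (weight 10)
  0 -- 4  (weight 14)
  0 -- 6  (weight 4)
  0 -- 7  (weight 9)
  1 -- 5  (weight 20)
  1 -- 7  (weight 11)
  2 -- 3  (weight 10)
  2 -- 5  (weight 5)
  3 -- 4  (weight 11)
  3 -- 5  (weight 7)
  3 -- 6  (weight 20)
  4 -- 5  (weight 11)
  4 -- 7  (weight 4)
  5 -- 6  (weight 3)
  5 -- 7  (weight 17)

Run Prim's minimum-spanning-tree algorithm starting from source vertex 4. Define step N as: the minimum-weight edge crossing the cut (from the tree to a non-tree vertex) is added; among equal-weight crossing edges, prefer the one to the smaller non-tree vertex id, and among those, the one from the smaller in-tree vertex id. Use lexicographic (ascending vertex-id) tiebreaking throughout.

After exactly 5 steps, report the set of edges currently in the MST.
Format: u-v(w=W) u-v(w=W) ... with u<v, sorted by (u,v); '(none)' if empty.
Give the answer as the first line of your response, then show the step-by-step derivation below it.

0-6(w=4) 0-7(w=9) 2-5(w=5) 4-7(w=4) 5-6(w=3)

step 1: add edge 4-7 (w=4); MST = {4-7(w=4)}
step 2: add edge 0-7 (w=9); MST = {0-7(w=9) 4-7(w=4)}
step 3: add edge 0-6 (w=4); MST = {0-6(w=4) 0-7(w=9) 4-7(w=4)}
step 4: add edge 5-6 (w=3); MST = {0-6(w=4) 0-7(w=9) 4-7(w=4) 5-6(w=3)}
step 5: add edge 2-5 (w=5); MST = {0-6(w=4) 0-7(w=9) 2-5(w=5) 4-7(w=4) 5-6(w=3)}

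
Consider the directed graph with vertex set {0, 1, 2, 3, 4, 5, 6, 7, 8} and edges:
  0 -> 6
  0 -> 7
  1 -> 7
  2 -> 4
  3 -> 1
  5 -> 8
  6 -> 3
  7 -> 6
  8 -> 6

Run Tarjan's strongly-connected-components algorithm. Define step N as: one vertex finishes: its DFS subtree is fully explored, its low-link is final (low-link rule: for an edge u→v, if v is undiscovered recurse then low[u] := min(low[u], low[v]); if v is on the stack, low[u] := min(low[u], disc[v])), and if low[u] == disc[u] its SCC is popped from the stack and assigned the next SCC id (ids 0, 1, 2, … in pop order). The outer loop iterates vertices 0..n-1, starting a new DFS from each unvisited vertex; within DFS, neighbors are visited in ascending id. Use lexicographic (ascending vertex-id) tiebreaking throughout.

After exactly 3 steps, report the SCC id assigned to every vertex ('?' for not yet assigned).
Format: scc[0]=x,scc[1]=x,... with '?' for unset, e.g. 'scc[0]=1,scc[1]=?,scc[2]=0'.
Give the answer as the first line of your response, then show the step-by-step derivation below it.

scc[0]=?,scc[1]=?,scc[2]=?,scc[3]=?,scc[4]=?,scc[5]=?,scc[6]=?,scc[7]=?,scc[8]=?

step 1: low=(low[0]=0,low[1]=3,low[2]=?,low[3]=2,low[4]=?,low[5]=?,low[6]=1,low[7]=1,low[8]=?); scc=(scc[0]=?,scc[1]=?,scc[2]=?,scc[3]=?,scc[4]=?,scc[5]=?,scc[6]=?,scc[7]=?,scc[8]=?)
step 2: low=(low[0]=0,low[1]=1,low[2]=?,low[3]=2,low[4]=?,low[5]=?,low[6]=1,low[7]=1,low[8]=?); scc=(scc[0]=?,scc[1]=?,scc[2]=?,scc[3]=?,scc[4]=?,scc[5]=?,scc[6]=?,scc[7]=?,scc[8]=?)
step 3: low=(low[0]=0,low[1]=1,low[2]=?,low[3]=1,low[4]=?,low[5]=?,low[6]=1,low[7]=1,low[8]=?); scc=(scc[0]=?,scc[1]=?,scc[2]=?,scc[3]=?,scc[4]=?,scc[5]=?,scc[6]=?,scc[7]=?,scc[8]=?)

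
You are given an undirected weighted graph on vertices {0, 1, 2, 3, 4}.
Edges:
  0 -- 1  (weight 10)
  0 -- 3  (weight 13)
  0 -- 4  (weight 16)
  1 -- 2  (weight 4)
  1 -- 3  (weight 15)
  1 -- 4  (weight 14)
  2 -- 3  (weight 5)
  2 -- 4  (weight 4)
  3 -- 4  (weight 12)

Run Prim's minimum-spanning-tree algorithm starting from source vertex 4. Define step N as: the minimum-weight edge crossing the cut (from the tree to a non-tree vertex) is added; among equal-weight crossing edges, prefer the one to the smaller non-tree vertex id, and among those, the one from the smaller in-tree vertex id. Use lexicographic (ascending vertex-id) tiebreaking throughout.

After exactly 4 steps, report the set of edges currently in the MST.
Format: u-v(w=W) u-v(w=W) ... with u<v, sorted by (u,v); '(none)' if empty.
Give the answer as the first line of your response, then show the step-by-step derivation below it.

0-1(w=10) 1-2(w=4) 2-3(w=5) 2-4(w=4)

step 1: add edge 2-4 (w=4); MST = {2-4(w=4)}
step 2: add edge 1-2 (w=4); MST = {1-2(w=4) 2-4(w=4)}
step 3: add edge 2-3 (w=5); MST = {1-2(w=4) 2-3(w=5) 2-4(w=4)}
step 4: add edge 0-1 (w=10); MST = {0-1(w=10) 1-2(w=4) 2-3(w=5) 2-4(w=4)}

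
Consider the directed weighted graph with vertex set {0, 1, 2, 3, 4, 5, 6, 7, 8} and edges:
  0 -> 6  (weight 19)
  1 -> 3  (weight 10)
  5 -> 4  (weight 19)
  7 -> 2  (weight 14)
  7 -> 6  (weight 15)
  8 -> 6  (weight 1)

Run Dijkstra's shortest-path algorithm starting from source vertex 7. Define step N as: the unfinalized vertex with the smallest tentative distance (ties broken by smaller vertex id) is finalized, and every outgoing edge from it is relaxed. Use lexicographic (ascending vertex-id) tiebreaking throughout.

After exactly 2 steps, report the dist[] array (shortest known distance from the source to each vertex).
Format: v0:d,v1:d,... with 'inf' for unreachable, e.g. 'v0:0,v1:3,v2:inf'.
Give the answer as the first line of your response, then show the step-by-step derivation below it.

v0:inf,v1:inf,v2:14,v3:inf,v4:inf,v5:inf,v6:15,v7:0,v8:inf

step 1: dist = v0:inf,v1:inf,v2:14,v3:inf,v4:inf,v5:inf,v6:15,v7:0,v8:inf
step 2: dist = v0:inf,v1:inf,v2:14,v3:inf,v4:inf,v5:inf,v6:15,v7:0,v8:inf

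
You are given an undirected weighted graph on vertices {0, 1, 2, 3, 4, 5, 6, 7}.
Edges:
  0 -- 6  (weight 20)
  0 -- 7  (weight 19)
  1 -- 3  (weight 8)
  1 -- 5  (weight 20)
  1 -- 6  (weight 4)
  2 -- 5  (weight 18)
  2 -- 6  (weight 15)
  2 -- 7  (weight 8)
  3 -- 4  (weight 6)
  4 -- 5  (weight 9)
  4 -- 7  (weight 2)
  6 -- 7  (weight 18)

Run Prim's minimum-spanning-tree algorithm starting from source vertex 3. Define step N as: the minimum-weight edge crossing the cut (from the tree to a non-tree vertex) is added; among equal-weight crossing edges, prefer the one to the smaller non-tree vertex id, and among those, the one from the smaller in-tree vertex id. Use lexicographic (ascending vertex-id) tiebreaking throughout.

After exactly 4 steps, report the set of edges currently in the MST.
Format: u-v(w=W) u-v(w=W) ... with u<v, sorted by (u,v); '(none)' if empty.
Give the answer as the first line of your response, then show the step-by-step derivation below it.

1-3(w=8) 1-6(w=4) 3-4(w=6) 4-7(w=2)

step 1: add edge 3-4 (w=6); MST = {3-4(w=6)}
step 2: add edge 4-7 (w=2); MST = {3-4(w=6) 4-7(w=2)}
step 3: add edge 1-3 (w=8); MST = {1-3(w=8) 3-4(w=6) 4-7(w=2)}
step 4: add edge 1-6 (w=4); MST = {1-3(w=8) 1-6(w=4) 3-4(w=6) 4-7(w=2)}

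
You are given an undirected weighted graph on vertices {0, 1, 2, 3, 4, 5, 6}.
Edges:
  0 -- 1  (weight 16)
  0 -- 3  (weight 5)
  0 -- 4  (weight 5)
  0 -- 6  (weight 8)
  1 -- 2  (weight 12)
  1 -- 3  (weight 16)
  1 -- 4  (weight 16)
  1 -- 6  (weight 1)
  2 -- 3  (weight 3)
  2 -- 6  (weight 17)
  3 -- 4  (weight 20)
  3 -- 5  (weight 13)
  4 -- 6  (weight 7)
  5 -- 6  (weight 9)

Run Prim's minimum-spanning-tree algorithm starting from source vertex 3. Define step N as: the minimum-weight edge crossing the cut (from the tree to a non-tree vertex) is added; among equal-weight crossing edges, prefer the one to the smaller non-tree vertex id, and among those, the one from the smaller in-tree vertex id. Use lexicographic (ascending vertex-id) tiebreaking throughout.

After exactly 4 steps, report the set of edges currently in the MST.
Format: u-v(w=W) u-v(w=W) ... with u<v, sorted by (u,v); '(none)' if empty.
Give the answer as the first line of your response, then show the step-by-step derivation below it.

0-3(w=5) 0-4(w=5) 2-3(w=3) 4-6(w=7)

step 1: add edge 2-3 (w=3); MST = {2-3(w=3)}
step 2: add edge 0-3 (w=5); MST = {0-3(w=5) 2-3(w=3)}
step 3: add edge 0-4 (w=5); MST = {0-3(w=5) 0-4(w=5) 2-3(w=3)}
step 4: add edge 4-6 (w=7); MST = {0-3(w=5) 0-4(w=5) 2-3(w=3) 4-6(w=7)}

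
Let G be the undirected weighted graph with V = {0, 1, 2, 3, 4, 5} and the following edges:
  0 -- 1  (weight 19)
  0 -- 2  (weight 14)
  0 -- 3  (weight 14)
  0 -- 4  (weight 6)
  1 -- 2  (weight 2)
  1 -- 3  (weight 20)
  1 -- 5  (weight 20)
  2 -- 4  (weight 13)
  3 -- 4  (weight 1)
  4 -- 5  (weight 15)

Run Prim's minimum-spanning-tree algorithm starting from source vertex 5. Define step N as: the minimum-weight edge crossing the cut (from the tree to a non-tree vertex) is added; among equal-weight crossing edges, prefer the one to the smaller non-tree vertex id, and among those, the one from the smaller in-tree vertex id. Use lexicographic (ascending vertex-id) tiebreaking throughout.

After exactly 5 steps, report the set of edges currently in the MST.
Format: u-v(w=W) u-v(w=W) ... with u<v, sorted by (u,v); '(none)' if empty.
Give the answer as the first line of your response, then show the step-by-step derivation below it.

0-4(w=6) 1-2(w=2) 2-4(w=13) 3-4(w=1) 4-5(w=15)

step 1: add edge 4-5 (w=15); MST = {4-5(w=15)}
step 2: add edge 3-4 (w=1); MST = {3-4(w=1) 4-5(w=15)}
step 3: add edge 0-4 (w=6); MST = {0-4(w=6) 3-4(w=1) 4-5(w=15)}
step 4: add edge 2-4 (w=13); MST = {0-4(w=6) 2-4(w=13) 3-4(w=1) 4-5(w=15)}
step 5: add edge 1-2 (w=2); MST = {0-4(w=6) 1-2(w=2) 2-4(w=13) 3-4(w=1) 4-5(w=15)}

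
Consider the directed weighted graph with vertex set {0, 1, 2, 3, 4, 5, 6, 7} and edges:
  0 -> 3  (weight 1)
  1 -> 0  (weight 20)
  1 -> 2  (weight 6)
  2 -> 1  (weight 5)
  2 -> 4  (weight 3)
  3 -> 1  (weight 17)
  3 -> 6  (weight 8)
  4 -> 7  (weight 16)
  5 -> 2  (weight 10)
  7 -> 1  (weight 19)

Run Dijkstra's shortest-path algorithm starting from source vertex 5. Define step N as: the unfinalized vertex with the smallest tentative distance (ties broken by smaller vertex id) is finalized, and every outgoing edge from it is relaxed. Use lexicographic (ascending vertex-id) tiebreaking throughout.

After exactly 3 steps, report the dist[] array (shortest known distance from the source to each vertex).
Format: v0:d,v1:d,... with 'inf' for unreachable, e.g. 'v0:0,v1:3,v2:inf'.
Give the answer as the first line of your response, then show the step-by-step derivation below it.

v0:inf,v1:15,v2:10,v3:inf,v4:13,v5:0,v6:inf,v7:29

step 1: dist = v0:inf,v1:inf,v2:10,v3:inf,v4:inf,v5:0,v6:inf,v7:inf
step 2: dist = v0:inf,v1:15,v2:10,v3:inf,v4:13,v5:0,v6:inf,v7:inf
step 3: dist = v0:inf,v1:15,v2:10,v3:inf,v4:13,v5:0,v6:inf,v7:29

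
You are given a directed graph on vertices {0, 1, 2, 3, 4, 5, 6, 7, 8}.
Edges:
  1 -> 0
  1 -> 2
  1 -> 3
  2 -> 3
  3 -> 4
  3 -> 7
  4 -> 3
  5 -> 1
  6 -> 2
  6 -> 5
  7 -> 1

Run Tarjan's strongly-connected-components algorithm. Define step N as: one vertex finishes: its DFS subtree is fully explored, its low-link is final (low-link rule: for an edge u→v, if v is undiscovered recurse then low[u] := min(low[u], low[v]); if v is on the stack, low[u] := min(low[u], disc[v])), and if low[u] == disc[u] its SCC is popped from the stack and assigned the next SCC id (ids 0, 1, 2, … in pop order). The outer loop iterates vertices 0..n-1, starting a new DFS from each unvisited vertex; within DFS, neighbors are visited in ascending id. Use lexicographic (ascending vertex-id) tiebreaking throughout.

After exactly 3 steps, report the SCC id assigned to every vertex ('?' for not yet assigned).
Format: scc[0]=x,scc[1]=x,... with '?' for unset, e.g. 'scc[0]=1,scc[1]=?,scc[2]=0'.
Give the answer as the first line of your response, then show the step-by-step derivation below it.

scc[0]=0,scc[1]=?,scc[2]=?,scc[3]=?,scc[4]=?,scc[5]=?,scc[6]=?,scc[7]=?,scc[8]=?

step 1: low=(low[0]=0,low[1]=?,low[2]=?,low[3]=?,low[4]=?,low[5]=?,low[6]=?,low[7]=?,low[8]=?); scc=(scc[0]=0,scc[1]=?,scc[2]=?,scc[3]=?,scc[4]=?,scc[5]=?,scc[6]=?,scc[7]=?,scc[8]=?)
step 2: low=(low[0]=0,low[1]=1,low[2]=2,low[3]=3,low[4]=3,low[5]=?,low[6]=?,low[7]=?,low[8]=?); scc=(scc[0]=0,scc[1]=?,scc[2]=?,scc[3]=?,scc[4]=?,scc[5]=?,scc[6]=?,scc[7]=?,scc[8]=?)
step 3: low=(low[0]=0,low[1]=1,low[2]=2,low[3]=3,low[4]=3,low[5]=?,low[6]=?,low[7]=1,low[8]=?); scc=(scc[0]=0,scc[1]=?,scc[2]=?,scc[3]=?,scc[4]=?,scc[5]=?,scc[6]=?,scc[7]=?,scc[8]=?)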